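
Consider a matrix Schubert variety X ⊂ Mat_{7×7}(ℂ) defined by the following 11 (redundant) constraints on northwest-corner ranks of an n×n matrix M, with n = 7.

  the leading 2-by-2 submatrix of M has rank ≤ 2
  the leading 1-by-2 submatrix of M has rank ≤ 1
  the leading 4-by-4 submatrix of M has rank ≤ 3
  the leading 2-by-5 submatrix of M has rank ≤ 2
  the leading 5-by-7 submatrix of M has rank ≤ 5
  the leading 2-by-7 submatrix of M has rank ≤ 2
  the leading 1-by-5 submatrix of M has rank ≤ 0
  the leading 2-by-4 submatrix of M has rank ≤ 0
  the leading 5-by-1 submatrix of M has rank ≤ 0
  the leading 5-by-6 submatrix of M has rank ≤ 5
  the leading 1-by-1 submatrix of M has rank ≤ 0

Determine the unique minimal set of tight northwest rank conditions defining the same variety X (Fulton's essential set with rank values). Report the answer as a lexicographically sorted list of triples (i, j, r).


Propagating the 11 rank bounds to every northwest block:

  R[1]: 0, 0, 0, 0, 0, 1, 1
  R[2]: 0, 0, 0, 0, 1, 2, 2
  R[3]: 0, 1, 1, 1, 2, 3, 3
  R[4]: 0, 1, 2, 2, 3, 4, 4
  R[5]: 0, 1, 2, 3, 4, 5, 5
  R[6]: 1, 2, 3, 4, 5, 6, 6
  R[7]: 1, 2, 3, 4, 5, 6, 7

hence w(1..7) = (6, 5, 2, 3, 4, 1, 7).

Rothe diagram D(w) (12 cells), 3 SE-corners (essential conditions):

[(1, 5, 0), (2, 4, 0), (5, 1, 0)]


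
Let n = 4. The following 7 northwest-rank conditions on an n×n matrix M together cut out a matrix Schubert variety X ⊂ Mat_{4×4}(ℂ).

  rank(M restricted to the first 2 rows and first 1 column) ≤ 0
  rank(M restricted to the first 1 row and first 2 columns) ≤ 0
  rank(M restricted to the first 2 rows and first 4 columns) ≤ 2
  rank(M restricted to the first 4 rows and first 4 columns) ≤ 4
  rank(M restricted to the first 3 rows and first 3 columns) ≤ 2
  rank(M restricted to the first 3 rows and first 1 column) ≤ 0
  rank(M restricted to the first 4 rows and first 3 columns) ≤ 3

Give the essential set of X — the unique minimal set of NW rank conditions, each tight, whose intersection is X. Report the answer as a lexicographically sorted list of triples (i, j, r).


Propagating the 7 rank bounds to every northwest block:

  i=1: 0, 0, 1, 1
  i=2: 0, 1, 2, 2
  i=3: 0, 1, 2, 3
  i=4: 1, 2, 3, 4

so w = (3, 2, 4, 1).

|D(w)|=4, |Ess(w)|=2:

[(1, 2, 0), (3, 1, 0)]


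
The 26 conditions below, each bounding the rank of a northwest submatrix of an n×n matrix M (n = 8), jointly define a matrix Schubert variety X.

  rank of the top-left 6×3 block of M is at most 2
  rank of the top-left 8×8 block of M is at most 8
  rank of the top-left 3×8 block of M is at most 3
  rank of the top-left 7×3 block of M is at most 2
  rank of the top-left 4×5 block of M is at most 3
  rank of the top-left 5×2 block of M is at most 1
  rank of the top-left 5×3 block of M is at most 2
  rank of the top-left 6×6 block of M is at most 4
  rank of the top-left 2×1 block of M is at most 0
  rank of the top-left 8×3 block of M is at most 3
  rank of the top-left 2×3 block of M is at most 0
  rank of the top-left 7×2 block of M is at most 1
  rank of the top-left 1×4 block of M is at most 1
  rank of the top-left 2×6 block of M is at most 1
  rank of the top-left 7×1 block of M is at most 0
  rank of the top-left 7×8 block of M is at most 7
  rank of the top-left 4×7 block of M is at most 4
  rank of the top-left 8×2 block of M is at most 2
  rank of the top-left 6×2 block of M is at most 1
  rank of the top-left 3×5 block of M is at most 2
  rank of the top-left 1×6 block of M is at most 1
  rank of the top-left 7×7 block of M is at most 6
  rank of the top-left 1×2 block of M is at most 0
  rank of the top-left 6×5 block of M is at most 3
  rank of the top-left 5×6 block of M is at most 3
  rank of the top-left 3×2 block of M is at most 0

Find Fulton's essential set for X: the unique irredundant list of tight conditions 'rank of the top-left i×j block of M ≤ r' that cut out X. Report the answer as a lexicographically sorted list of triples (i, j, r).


Rank table r_w(8×8) implied by the 26 constraints:

  0 0 0 1 1 1 1 1
  0 0 0 1 1 1 2 2
  0 0 1 2 2 2 3 3
  0 1 2 3 3 3 4 4
  0 1 2 3 3 3 4 5
  0 1 2 3 3 4 5 6
  0 1 2 3 4 5 6 7
  1 2 3 4 5 6 7 8

so w = (4, 7, 3, 2, 8, 6, 5, 1).

Rothe diagram D(w) (17 cells), 6 SE-corners (essential conditions):

[(2, 3, 0), (2, 6, 1), (3, 2, 0), (5, 6, 3), (6, 5, 3), (7, 1, 0)]


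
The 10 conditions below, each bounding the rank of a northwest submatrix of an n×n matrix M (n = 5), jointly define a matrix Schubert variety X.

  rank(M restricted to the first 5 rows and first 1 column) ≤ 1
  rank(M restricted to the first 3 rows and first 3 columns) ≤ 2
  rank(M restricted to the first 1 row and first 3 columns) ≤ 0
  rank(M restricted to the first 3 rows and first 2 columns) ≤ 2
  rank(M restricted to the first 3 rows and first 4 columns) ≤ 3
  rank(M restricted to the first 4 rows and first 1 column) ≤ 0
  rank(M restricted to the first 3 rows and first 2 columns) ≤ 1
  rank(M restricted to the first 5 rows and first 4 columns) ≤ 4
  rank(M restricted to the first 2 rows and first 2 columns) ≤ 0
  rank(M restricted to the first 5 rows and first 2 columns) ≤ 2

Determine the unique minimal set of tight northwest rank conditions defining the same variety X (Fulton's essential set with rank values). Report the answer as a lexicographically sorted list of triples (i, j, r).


Rank table r_w(5×5) implied by the 10 constraints:

  row 1: 0 0 0 1 1
  row 2: 0 0 1 2 2
  row 3: 0 1 2 3 3
  row 4: 0 1 2 3 4
  row 5: 1 2 3 4 5

hence w(1..5) = (4, 3, 2, 5, 1).

3 SE-corners of the 7-cell Rothe diagram give Ess(w):

[(1, 3, 0), (2, 2, 0), (4, 1, 0)]


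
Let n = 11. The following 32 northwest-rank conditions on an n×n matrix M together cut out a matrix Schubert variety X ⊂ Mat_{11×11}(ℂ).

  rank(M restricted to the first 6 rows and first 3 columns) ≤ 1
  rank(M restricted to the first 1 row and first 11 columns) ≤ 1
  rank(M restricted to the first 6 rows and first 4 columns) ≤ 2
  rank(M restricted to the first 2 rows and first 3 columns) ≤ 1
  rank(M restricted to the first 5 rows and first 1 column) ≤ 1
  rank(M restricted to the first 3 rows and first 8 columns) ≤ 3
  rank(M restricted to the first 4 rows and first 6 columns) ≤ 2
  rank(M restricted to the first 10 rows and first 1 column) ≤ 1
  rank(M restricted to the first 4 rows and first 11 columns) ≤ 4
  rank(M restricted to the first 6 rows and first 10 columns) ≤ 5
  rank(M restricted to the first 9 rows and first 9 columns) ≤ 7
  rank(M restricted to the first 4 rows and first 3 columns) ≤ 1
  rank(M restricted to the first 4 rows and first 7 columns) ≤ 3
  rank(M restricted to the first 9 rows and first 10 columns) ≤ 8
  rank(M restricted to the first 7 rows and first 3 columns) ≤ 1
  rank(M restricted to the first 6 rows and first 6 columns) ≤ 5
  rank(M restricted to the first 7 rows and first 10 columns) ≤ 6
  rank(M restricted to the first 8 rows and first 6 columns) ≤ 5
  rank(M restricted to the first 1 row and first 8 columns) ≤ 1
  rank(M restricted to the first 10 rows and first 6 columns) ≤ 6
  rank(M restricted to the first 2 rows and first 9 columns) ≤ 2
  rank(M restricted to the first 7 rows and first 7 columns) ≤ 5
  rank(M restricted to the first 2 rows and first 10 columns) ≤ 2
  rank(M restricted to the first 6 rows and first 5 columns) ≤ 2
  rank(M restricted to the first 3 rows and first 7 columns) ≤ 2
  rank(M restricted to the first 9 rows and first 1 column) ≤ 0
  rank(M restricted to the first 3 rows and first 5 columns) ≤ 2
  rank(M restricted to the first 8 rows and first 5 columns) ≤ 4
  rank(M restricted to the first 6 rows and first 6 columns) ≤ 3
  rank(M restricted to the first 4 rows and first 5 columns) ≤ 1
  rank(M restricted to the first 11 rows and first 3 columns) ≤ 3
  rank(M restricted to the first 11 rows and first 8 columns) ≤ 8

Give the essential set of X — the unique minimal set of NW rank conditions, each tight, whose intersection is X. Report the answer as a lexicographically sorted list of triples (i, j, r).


Reconstructing r_w from the 32 given conditions:

  row 1: 0 | 1 | 1 | 1 | 1 | 1 | 1 | 1 | 1 | 1 | 1
  row 2: 0 | 1 | 1 | 1 | 1 | 2 | 2 | 2 | 2 | 2 | 2
  row 3: 0 | 1 | 1 | 1 | 1 | 2 | 2 | 3 | 3 | 3 | 3
  row 4: 0 | 1 | 1 | 1 | 1 | 2 | 3 | 4 | 4 | 4 | 4
  row 5: 0 | 1 | 1 | 2 | 2 | 3 | 4 | 5 | 5 | 5 | 5
  row 6: 0 | 1 | 1 | 2 | 2 | 3 | 4 | 5 | 5 | 5 | 6
  row 7: 0 | 1 | 1 | 2 | 3 | 4 | 5 | 6 | 6 | 6 | 7
  row 8: 0 | 1 | 2 | 3 | 4 | 5 | 6 | 7 | 7 | 7 | 8
  row 9: 0 | 1 | 2 | 3 | 4 | 5 | 6 | 7 | 7 | 8 | 9
  row 10: 1 | 2 | 3 | 4 | 5 | 6 | 7 | 8 | 8 | 9 | 10
  row 11: 1 | 2 | 3 | 4 | 5 | 6 | 7 | 8 | 9 | 10 | 11

the unique w with this rank table is (2, 6, 8, 7, 4, 11, 5, 3, 10, 1, 9).

7 SE-corners of the 26-cell Rothe diagram give Ess(w):

[(3, 7, 2), (4, 5, 1), (6, 5, 2), (6, 10, 5), (7, 3, 1), (9, 1, 0), (9, 9, 7)]


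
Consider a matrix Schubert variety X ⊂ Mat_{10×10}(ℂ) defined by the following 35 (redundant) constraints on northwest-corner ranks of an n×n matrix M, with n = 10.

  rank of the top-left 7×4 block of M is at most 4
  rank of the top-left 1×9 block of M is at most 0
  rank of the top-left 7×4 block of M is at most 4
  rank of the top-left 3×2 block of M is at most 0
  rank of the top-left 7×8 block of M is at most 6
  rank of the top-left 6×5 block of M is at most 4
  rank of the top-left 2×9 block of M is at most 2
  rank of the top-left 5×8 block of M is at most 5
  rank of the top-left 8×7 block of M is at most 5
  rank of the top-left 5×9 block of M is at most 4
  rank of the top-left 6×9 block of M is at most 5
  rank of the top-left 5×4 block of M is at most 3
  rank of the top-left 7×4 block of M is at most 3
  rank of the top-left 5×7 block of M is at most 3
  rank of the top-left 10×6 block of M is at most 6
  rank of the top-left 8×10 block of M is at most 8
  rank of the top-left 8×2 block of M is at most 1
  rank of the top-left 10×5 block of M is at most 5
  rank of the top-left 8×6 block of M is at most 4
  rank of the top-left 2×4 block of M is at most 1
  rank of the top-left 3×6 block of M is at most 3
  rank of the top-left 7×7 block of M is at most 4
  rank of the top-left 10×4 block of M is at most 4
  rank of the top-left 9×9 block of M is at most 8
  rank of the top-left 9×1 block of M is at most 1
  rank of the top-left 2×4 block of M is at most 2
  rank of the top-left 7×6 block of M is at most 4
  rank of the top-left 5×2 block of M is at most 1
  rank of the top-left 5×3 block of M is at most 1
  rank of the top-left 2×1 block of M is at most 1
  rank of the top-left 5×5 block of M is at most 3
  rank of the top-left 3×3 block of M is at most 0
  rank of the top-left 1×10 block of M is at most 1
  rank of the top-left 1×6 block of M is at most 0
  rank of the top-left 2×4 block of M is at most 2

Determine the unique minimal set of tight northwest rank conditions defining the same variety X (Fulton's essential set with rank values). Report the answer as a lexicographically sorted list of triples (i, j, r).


Computing R[i][j] = min implied NW-rank bound (n=10, 35 conditions):

  0 | 0 | 0 | 0 | 0 | 0 | 0 | 0 | 0 | 1
  0 | 0 | 0 | 1 | 1 | 1 | 1 | 1 | 1 | 2
  0 | 0 | 0 | 1 | 2 | 2 | 2 | 2 | 2 | 3
  1 | 1 | 1 | 2 | 3 | 3 | 3 | 3 | 3 | 4
  1 | 1 | 1 | 2 | 3 | 3 | 3 | 4 | 4 | 5
  1 | 1 | 2 | 3 | 4 | 4 | 4 | 5 | 5 | 6
  1 | 1 | 2 | 3 | 4 | 4 | 4 | 5 | 6 | 7
  1 | 1 | 2 | 3 | 4 | 4 | 5 | 6 | 7 | 8
  1 | 2 | 3 | 4 | 5 | 5 | 6 | 7 | 8 | 9
  1 | 2 | 3 | 4 | 5 | 6 | 7 | 8 | 9 | 10

so w = (10, 4, 5, 1, 8, 3, 9, 7, 2, 6).

Rothe diagram D(w) (25 cells), 7 SE-corners (essential conditions):

[(1, 9, 0), (3, 3, 0), (5, 3, 1), (5, 7, 3), (7, 7, 4), (8, 2, 1), (8, 6, 4)]


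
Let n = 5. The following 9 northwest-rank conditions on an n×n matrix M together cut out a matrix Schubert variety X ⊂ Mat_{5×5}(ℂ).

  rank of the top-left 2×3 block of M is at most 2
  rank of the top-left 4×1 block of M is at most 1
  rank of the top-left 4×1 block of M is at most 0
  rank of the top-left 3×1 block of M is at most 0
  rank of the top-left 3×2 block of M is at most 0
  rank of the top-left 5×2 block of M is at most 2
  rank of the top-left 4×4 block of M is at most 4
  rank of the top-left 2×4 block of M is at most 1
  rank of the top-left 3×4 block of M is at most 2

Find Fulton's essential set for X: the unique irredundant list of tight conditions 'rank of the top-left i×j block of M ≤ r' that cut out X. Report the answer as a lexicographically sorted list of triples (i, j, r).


Rank table r_w(5×5) implied by the 9 constraints:

  0 | 0 | 1 | 1 | 1
  0 | 0 | 1 | 1 | 2
  0 | 0 | 1 | 2 | 3
  0 | 1 | 2 | 3 | 4
  1 | 2 | 3 | 4 | 5

so w = (3, 5, 4, 2, 1).

ℓ(w)=8; the 3 essential cells (i,j,r):

[(2, 4, 1), (3, 2, 0), (4, 1, 0)]


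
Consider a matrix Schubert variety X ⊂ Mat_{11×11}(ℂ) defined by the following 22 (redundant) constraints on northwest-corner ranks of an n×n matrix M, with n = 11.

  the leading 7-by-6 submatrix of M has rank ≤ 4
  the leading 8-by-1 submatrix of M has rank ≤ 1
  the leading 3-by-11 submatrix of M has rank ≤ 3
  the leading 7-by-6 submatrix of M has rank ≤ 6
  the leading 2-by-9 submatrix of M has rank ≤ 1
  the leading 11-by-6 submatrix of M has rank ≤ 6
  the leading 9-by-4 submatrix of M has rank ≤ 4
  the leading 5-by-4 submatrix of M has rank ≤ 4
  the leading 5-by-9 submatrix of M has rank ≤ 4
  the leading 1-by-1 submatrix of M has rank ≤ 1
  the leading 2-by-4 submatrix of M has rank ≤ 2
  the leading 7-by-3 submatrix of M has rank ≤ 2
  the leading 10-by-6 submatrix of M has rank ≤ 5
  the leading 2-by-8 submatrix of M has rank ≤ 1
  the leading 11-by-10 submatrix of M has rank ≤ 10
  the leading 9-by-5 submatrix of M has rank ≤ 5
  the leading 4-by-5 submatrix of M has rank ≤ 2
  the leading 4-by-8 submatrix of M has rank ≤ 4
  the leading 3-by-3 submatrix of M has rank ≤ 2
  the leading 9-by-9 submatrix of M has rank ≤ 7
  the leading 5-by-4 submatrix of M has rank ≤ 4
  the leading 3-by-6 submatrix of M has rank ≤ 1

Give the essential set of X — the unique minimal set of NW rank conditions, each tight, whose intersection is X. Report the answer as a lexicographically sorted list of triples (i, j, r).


Reconstructing r_w from the 22 given conditions:

  R[1]: 1  1  1  1  1  1  1  1  1  1  1
  R[2]: 1  1  1  1  1  1  1  1  1  2  2
  R[3]: 1  1  1  1  1  1  2  2  2  3  3
  R[4]: 1  2  2  2  2  2  3  3  3  4  4
  R[5]: 1  2  2  3  3  3  4  4  4  5  5
  R[6]: 1  2  2  3  4  4  5  5  5  6  6
  R[7]: 1  2  2  3  4  4  5  6  6  7  7
  R[8]: 1  2  3  4  5  5  6  7  7  8  8
  R[9]: 1  2  3  4  5  5  6  7  7  8  9
  R[10]: 1  2  3  4  5  5  6  7  8  9  10
  R[11]: 1  2  3  4  5  6  7  8  9  10  11

giving w = (1, 10, 7, 2, 4, 5, 8, 3, 11, 9, 6) via Δ²R.

D(w) has 20 cells with 6 SE-corners; essential set:

[(2, 9, 1), (3, 6, 1), (7, 3, 2), (7, 6, 4), (9, 9, 7), (10, 6, 5)]


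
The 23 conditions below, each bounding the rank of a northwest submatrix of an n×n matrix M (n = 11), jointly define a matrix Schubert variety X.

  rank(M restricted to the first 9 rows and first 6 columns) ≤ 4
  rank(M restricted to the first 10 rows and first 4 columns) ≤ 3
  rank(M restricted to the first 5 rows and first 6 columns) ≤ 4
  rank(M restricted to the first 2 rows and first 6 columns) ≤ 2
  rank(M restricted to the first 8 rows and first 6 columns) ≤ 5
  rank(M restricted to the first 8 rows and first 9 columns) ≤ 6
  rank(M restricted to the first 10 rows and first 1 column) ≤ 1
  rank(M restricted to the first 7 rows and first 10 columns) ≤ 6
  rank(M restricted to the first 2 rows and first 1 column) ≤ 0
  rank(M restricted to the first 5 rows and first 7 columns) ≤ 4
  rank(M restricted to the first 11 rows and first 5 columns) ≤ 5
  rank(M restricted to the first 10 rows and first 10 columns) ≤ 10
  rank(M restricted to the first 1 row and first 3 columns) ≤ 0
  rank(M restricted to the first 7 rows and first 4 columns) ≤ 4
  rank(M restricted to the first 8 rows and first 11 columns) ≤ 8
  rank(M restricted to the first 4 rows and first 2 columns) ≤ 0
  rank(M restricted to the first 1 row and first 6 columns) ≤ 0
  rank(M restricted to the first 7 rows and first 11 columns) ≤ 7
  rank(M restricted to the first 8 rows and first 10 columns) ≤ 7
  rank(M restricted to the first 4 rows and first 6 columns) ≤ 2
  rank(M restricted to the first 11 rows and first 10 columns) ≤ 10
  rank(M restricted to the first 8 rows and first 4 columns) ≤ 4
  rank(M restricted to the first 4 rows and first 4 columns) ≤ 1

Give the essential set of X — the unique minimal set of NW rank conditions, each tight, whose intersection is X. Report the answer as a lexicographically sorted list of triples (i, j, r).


Rank table r_w(11×11) implied by the 23 constraints:

  i=1: 0, 0, 0, 0, 0, 0, 1, 1, 1, 1, 1
  i=2: 0, 0, 1, 1, 1, 1, 2, 2, 2, 2, 2
  i=3: 0, 0, 1, 1, 2, 2, 3, 3, 3, 3, 3
  i=4: 0, 0, 1, 1, 2, 2, 3, 4, 4, 4, 4
  i=5: 1, 1, 2, 2, 3, 3, 4, 5, 5, 5, 5
  i=6: 1, 2, 3, 3, 4, 4, 5, 6, 6, 6, 6
  i=7: 1, 2, 3, 3, 4, 4, 5, 6, 6, 6, 7
  i=8: 1, 2, 3, 3, 4, 4, 5, 6, 6, 7, 8
  i=9: 1, 2, 3, 3, 4, 4, 5, 6, 7, 8, 9
  i=10: 1, 2, 3, 3, 4, 5, 6, 7, 8, 9, 10
  i=11: 1, 2, 3, 4, 5, 6, 7, 8, 9, 10, 11

so w = (7, 3, 5, 8, 1, 2, 11, 10, 9, 6, 4).

Fulton essential set (8 of the 25 Rothe cells):

[(1, 6, 0), (4, 2, 0), (4, 4, 1), (4, 6, 2), (7, 10, 6), (8, 9, 6), (9, 6, 4), (10, 4, 3)]


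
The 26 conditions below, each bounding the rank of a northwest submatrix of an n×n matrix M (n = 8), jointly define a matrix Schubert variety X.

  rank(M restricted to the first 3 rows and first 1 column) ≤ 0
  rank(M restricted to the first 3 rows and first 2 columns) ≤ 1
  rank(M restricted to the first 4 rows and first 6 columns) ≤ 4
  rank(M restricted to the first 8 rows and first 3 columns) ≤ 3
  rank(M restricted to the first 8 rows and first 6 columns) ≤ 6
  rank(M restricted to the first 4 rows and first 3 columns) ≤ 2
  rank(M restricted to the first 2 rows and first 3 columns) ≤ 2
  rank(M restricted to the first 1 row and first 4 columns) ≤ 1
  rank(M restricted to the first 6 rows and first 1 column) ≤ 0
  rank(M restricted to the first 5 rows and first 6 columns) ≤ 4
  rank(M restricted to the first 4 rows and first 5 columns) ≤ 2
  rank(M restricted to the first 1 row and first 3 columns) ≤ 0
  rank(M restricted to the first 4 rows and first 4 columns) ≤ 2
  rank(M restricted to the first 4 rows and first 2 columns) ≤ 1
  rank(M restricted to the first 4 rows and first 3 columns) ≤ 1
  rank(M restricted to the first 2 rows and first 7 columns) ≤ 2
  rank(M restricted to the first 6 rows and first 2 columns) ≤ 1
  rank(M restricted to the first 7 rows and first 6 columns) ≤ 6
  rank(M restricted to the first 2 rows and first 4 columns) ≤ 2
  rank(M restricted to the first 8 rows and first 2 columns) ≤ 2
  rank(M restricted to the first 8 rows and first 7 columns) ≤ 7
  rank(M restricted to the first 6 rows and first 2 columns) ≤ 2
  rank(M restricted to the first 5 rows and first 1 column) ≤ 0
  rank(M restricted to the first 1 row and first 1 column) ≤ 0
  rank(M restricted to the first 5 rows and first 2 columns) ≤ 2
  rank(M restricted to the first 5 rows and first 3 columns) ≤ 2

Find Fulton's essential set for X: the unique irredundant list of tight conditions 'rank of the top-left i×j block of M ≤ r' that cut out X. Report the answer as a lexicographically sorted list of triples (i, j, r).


Recovering R(i,j) via the rank-extension bound from the 26 conditions:

  R[1]: 0 0 0 1 1 1 1 1
  R[2]: 0 1 1 2 2 2 2 2
  R[3]: 0 1 1 2 2 3 3 3
  R[4]: 0 1 1 2 2 3 4 4
  R[5]: 0 1 2 3 3 4 5 5
  R[6]: 0 1 2 3 4 5 6 6
  R[7]: 1 2 3 4 5 6 7 7
  R[8]: 1 2 3 4 5 6 7 8

reading off 1-entries of Δ²R: w = (4, 2, 6, 7, 3, 5, 1, 8).

D(w) has 12 cells with 4 SE-corners; essential set:

[(1, 3, 0), (4, 3, 1), (4, 5, 2), (6, 1, 0)]


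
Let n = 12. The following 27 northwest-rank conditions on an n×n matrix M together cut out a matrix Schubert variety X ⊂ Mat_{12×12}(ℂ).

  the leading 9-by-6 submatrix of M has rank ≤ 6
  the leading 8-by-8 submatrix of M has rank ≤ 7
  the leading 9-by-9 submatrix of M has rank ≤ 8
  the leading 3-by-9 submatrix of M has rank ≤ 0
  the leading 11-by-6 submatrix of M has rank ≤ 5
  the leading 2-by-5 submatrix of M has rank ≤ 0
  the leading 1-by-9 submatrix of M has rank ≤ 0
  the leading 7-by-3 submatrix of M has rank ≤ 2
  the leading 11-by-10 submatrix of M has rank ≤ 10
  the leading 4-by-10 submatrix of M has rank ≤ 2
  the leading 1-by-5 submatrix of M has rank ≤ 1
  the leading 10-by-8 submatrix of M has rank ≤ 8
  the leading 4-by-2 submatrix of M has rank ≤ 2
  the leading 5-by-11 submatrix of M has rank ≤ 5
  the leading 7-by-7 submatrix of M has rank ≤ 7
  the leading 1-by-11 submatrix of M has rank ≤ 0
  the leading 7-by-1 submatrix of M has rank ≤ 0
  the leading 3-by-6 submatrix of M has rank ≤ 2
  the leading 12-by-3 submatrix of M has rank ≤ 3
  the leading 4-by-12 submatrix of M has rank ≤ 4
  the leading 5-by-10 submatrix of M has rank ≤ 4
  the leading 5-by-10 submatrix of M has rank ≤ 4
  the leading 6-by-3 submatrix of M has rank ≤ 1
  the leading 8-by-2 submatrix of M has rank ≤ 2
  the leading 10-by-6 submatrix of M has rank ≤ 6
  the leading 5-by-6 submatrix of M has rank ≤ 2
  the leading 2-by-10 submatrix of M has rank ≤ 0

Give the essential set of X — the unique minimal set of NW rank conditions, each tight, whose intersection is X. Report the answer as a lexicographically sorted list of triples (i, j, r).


The tightest implied rank at each (i,j), from the 27 conditions:

  R[1]: 0, 0, 0, 0, 0, 0, 0, 0, 0, 0, 0, 1
  R[2]: 0, 0, 0, 0, 0, 0, 0, 0, 0, 0, 1, 2
  R[3]: 0, 0, 0, 0, 0, 0, 0, 0, 0, 1, 2, 3
  R[4]: 0, 1, 1, 1, 1, 1, 1, 1, 1, 2, 3, 4
  R[5]: 0, 1, 1, 2, 2, 2, 2, 2, 2, 3, 4, 5
  R[6]: 0, 1, 1, 2, 3, 3, 3, 3, 3, 4, 5, 6
  R[7]: 0, 1, 2, 3, 4, 4, 4, 4, 4, 5, 6, 7
  R[8]: 1, 2, 3, 4, 5, 5, 5, 5, 5, 6, 7, 8
  R[9]: 1, 2, 3, 4, 5, 5, 6, 6, 6, 7, 8, 9
  R[10]: 1, 2, 3, 4, 5, 5, 6, 7, 7, 8, 9, 10
  R[11]: 1, 2, 3, 4, 5, 5, 6, 7, 8, 9, 10, 11
  R[12]: 1, 2, 3, 4, 5, 6, 7, 8, 9, 10, 11, 12

so w = (12, 11, 10, 2, 4, 5, 3, 1, 7, 8, 9, 6).

6 SE-corners of the 39-cell Rothe diagram give Ess(w):

[(1, 11, 0), (2, 10, 0), (3, 9, 0), (6, 3, 1), (7, 1, 0), (11, 6, 5)]


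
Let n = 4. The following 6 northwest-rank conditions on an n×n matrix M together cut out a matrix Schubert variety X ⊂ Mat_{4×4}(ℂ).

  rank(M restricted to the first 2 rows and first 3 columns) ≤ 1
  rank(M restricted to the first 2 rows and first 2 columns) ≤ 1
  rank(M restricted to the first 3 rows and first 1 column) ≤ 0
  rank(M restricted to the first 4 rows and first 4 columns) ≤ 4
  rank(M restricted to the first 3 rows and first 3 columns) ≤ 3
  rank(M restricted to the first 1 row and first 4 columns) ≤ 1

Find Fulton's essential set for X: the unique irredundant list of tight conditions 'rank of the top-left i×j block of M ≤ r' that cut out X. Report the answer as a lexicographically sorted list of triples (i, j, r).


Recovering R(i,j) via the rank-extension bound from the 6 conditions:

  0 1 1 1
  0 1 1 2
  0 1 2 3
  1 2 3 4

the unique w with this rank table is (2, 4, 3, 1).

Rothe diagram D(w) (4 cells), 2 SE-corners (essential conditions):

[(2, 3, 1), (3, 1, 0)]


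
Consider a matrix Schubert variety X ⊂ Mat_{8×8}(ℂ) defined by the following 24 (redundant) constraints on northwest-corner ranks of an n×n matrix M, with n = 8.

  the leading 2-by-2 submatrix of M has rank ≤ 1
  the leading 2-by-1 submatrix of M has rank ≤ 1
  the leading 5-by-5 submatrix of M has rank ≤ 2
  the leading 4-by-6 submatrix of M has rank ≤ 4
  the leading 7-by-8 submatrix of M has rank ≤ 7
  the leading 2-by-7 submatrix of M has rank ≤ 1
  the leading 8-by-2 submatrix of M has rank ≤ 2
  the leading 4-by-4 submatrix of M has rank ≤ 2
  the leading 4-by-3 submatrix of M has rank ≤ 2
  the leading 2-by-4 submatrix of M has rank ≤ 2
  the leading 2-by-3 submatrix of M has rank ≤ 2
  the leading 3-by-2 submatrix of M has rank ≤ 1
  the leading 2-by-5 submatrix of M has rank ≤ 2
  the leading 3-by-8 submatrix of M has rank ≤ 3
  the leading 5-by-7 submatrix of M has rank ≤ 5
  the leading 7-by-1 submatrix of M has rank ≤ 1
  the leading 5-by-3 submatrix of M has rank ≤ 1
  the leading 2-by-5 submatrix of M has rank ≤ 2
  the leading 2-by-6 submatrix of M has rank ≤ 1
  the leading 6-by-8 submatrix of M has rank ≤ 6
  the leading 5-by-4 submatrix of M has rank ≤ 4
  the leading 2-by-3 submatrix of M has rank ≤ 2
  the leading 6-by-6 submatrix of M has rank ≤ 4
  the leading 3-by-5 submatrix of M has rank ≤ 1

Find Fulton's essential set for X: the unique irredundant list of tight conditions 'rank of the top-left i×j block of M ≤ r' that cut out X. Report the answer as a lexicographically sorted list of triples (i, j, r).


Reconstructing r_w from the 24 given conditions:

  i=1: 1, 1, 1, 1, 1, 1, 1, 1
  i=2: 1, 1, 1, 1, 1, 1, 1, 2
  i=3: 1, 1, 1, 1, 1, 2, 2, 3
  i=4: 1, 1, 1, 2, 2, 3, 3, 4
  i=5: 1, 1, 1, 2, 2, 3, 4, 5
  i=6: 1, 2, 2, 3, 3, 4, 5, 6
  i=7: 1, 2, 3, 4, 4, 5, 6, 7
  i=8: 1, 2, 3, 4, 5, 6, 7, 8

so w = (1, 8, 6, 4, 7, 2, 3, 5).

Fulton essential set (4 of the 15 Rothe cells):

[(2, 7, 1), (3, 5, 1), (5, 3, 1), (5, 5, 2)]


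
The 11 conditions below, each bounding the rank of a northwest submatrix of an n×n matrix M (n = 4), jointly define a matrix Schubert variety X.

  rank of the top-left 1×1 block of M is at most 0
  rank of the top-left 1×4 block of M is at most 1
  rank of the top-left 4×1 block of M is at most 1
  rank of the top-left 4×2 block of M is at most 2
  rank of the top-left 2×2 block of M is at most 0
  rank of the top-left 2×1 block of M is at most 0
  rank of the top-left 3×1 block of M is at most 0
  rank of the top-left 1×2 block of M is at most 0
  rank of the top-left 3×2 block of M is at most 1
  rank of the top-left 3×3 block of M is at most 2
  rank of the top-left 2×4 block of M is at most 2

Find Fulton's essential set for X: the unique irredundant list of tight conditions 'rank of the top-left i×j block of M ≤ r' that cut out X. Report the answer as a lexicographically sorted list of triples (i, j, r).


Propagating the 11 rank bounds to every northwest block:

  0, 0, 1, 1
  0, 0, 1, 2
  0, 1, 2, 3
  1, 2, 3, 4

so w = (3, 4, 2, 1).

Rothe diagram D(w) (5 cells), 2 SE-corners (essential conditions):

[(2, 2, 0), (3, 1, 0)]


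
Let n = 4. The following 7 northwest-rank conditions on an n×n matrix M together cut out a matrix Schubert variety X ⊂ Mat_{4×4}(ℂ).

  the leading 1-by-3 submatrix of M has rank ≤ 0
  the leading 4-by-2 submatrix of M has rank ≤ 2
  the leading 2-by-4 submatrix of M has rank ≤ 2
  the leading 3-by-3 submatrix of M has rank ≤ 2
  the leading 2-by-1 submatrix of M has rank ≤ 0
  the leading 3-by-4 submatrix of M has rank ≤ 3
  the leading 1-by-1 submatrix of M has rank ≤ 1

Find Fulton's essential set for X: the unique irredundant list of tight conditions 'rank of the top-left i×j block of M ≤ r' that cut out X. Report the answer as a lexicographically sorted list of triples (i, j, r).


Propagating the 7 rank bounds to every northwest block:

  i=1: 0 | 0 | 0 | 1
  i=2: 0 | 1 | 1 | 2
  i=3: 1 | 2 | 2 | 3
  i=4: 1 | 2 | 3 | 4

so w = (4, 2, 1, 3).

Fulton essential set (2 of the 4 Rothe cells):

[(1, 3, 0), (2, 1, 0)]


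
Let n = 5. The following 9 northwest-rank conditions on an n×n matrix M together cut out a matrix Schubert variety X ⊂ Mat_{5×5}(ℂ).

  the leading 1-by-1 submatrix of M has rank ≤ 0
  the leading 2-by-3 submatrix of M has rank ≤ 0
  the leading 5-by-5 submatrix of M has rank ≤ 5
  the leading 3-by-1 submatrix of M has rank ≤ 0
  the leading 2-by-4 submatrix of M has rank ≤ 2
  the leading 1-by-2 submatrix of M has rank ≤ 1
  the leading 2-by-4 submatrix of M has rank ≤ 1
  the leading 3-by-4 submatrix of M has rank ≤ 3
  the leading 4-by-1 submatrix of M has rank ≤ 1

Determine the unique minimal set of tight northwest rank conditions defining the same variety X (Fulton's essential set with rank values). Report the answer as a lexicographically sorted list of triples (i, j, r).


Reconstructing r_w from the 9 given conditions:

  i=1: 0 0 0 1 1
  i=2: 0 0 0 1 2
  i=3: 0 1 1 2 3
  i=4: 1 2 2 3 4
  i=5: 1 2 3 4 5

reading off 1-entries of Δ²R: w = (4, 5, 2, 1, 3).

Fulton essential set (2 of the 7 Rothe cells):

[(2, 3, 0), (3, 1, 0)]


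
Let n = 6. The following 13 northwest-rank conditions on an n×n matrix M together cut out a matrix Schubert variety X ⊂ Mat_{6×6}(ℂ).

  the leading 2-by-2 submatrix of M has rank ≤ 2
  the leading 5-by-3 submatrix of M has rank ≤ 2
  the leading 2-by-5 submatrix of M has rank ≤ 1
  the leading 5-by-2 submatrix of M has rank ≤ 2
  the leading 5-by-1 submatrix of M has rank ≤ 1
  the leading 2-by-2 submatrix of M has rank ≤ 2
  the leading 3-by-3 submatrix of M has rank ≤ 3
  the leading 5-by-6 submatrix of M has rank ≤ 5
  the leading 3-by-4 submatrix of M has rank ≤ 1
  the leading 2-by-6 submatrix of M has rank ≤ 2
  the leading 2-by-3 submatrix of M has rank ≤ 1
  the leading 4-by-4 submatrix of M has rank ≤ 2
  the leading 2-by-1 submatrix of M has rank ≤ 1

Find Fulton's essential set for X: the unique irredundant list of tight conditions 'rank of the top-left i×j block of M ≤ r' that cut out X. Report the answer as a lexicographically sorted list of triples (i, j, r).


Propagating the 13 rank bounds to every northwest block:

  1, 1, 1, 1, 1, 1
  1, 1, 1, 1, 1, 2
  1, 1, 1, 1, 2, 3
  1, 2, 2, 2, 3, 4
  1, 2, 2, 3, 4, 5
  1, 2, 3, 4, 5, 6

reading off 1-entries of Δ²R: w = (1, 6, 5, 2, 4, 3).

Rothe diagram D(w) (8 cells), 3 SE-corners (essential conditions):

[(2, 5, 1), (3, 4, 1), (5, 3, 2)]


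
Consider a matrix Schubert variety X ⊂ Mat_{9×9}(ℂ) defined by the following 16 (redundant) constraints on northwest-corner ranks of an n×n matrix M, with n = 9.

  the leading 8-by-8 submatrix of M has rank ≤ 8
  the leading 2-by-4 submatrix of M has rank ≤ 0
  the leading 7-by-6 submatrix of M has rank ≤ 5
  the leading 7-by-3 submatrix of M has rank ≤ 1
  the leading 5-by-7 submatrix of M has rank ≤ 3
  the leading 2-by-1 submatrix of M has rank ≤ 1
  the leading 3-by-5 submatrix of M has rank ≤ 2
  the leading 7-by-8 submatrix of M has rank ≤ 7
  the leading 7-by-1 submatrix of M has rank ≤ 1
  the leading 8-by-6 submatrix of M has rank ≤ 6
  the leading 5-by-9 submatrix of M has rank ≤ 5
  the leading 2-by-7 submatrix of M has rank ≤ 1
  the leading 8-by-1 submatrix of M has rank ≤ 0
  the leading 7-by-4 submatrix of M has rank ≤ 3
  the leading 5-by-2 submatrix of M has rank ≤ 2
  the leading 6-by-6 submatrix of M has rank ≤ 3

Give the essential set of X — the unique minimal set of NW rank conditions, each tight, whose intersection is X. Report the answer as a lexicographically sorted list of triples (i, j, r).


Computing R[i][j] = min implied NW-rank bound (n=9, 16 conditions):

  0 0 0 0 1 1 1 1 1
  0 0 0 0 1 1 1 2 2
  0 1 1 1 2 2 2 3 3
  0 1 1 2 3 3 3 4 4
  0 1 1 2 3 3 3 4 5
  0 1 1 2 3 3 4 5 6
  0 1 1 2 3 4 5 6 7
  0 1 2 3 4 5 6 7 8
  1 2 3 4 5 6 7 8 9

the unique w with this rank table is (5, 8, 2, 4, 9, 7, 6, 3, 1).

Rothe diagram D(w) (23 cells), 6 SE-corners (essential conditions):

[(2, 4, 0), (2, 7, 1), (5, 7, 3), (6, 6, 3), (7, 3, 1), (8, 1, 0)]


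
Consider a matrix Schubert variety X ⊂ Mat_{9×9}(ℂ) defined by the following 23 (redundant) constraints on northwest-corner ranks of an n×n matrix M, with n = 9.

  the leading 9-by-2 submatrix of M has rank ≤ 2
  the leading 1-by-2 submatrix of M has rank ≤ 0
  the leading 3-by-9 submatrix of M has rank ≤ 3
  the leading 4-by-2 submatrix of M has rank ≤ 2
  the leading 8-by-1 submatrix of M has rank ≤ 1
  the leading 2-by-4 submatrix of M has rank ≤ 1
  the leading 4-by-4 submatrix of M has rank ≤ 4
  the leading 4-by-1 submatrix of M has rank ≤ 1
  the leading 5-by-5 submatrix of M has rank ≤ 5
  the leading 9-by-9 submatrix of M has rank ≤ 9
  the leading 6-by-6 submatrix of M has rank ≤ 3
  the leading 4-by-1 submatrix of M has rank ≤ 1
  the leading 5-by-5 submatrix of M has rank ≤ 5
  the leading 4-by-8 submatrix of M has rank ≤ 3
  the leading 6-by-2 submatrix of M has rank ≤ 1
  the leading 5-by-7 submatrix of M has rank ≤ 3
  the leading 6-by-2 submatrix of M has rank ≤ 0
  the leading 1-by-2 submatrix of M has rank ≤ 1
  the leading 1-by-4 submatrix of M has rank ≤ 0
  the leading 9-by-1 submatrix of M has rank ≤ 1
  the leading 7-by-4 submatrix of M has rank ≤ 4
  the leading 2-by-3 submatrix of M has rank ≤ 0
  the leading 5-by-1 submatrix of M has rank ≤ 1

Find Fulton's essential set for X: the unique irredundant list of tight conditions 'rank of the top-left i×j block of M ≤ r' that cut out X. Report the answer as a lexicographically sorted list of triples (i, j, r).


The tightest implied rank at each (i,j), from the 23 conditions:

  0  0  0  0  1  1  1  1  1
  0  0  0  1  2  2  2  2  2
  0  0  1  2  3  3  3  3  3
  0  0  1  2  3  3  3  3  4
  0  0  1  2  3  3  3  4  5
  0  0  1  2  3  3  4  5  6
  1  1  2  3  4  4  5  6  7
  1  2  3  4  5  5  6  7  8
  1  2  3  4  5  6  7  8  9

so w = (5, 4, 3, 9, 8, 7, 1, 2, 6).

Rothe diagram D(w) (21 cells), 6 SE-corners (essential conditions):

[(1, 4, 0), (2, 3, 0), (4, 8, 3), (5, 7, 3), (6, 2, 0), (6, 6, 3)]


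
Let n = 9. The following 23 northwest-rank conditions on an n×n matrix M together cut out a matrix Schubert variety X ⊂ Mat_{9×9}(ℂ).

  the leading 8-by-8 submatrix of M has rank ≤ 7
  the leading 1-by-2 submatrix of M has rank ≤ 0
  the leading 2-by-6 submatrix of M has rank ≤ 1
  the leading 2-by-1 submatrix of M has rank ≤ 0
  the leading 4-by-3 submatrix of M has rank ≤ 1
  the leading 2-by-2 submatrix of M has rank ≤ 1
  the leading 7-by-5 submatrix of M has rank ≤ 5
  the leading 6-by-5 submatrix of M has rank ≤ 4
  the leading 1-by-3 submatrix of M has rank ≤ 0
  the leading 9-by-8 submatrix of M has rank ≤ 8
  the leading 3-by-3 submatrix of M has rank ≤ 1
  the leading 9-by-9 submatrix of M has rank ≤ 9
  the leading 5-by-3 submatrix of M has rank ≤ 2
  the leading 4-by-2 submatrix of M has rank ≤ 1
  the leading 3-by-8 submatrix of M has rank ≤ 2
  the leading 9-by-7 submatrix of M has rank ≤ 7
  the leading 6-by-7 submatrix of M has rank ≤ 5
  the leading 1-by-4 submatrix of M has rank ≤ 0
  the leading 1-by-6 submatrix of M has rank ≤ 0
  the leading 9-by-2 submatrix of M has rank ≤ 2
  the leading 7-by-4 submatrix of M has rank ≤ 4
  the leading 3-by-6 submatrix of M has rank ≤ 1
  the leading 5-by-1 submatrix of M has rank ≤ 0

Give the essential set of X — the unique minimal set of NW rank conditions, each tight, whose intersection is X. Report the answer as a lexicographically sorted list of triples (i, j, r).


Reconstructing r_w from the 23 given conditions:

  R[1]: 0 | 0 | 0 | 0 | 0 | 0 | 1 | 1 | 1
  R[2]: 0 | 1 | 1 | 1 | 1 | 1 | 2 | 2 | 2
  R[3]: 0 | 1 | 1 | 1 | 1 | 1 | 2 | 2 | 3
  R[4]: 0 | 1 | 1 | 2 | 2 | 2 | 3 | 3 | 4
  R[5]: 0 | 1 | 2 | 3 | 3 | 3 | 4 | 4 | 5
  R[6]: 1 | 2 | 3 | 4 | 4 | 4 | 5 | 5 | 6
  R[7]: 1 | 2 | 3 | 4 | 5 | 5 | 6 | 6 | 7
  R[8]: 1 | 2 | 3 | 4 | 5 | 6 | 7 | 7 | 8
  R[9]: 1 | 2 | 3 | 4 | 5 | 6 | 7 | 8 | 9

the unique w with this rank table is (7, 2, 9, 4, 3, 1, 5, 6, 8).

Rothe diagram D(w) (16 cells), 5 SE-corners (essential conditions):

[(1, 6, 0), (3, 6, 1), (3, 8, 2), (4, 3, 1), (5, 1, 0)]


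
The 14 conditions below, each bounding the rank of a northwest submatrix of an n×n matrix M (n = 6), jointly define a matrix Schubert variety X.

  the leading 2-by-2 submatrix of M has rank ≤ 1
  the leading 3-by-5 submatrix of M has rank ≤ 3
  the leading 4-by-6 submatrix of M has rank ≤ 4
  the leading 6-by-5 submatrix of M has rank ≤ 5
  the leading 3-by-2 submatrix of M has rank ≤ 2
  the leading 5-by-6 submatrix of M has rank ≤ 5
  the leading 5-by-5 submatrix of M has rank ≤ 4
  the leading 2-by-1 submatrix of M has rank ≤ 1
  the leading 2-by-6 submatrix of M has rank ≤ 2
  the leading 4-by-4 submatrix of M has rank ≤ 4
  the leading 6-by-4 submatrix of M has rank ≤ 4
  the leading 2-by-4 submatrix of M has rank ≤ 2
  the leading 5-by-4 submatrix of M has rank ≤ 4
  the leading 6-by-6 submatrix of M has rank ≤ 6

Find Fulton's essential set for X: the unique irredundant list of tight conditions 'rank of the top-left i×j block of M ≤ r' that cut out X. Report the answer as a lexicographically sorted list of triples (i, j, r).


Propagating the 14 rank bounds to every northwest block:

  1, 1, 1, 1, 1, 1
  1, 1, 2, 2, 2, 2
  1, 2, 3, 3, 3, 3
  1, 2, 3, 4, 4, 4
  1, 2, 3, 4, 4, 5
  1, 2, 3, 4, 5, 6

second differences of R give the permutation w = (1, 3, 2, 4, 6, 5).

|D(w)|=2, |Ess(w)|=2:

[(2, 2, 1), (5, 5, 4)]


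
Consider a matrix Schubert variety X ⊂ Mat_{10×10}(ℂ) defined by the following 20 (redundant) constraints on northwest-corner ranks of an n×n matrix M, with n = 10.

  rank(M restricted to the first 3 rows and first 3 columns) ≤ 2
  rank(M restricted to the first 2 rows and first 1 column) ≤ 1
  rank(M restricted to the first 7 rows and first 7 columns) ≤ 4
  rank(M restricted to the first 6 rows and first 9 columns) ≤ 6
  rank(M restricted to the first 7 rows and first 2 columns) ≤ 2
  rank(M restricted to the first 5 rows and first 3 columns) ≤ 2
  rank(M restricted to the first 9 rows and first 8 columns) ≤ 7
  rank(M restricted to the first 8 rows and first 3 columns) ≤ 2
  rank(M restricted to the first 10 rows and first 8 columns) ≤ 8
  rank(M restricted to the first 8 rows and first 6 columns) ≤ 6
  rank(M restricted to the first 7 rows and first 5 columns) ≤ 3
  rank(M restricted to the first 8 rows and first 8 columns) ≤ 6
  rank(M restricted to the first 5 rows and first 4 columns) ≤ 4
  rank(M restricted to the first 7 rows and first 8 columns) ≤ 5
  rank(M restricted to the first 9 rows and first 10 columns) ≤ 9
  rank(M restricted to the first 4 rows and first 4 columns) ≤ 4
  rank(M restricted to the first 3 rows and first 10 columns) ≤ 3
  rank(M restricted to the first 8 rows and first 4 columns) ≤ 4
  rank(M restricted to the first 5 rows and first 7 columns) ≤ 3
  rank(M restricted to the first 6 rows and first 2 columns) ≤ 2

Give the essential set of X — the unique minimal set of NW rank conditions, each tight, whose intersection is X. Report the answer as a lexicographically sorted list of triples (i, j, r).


Computing R[i][j] = min implied NW-rank bound (n=10, 20 conditions):

  1  1  1  1  1  1  1  1  1  1
  1  2  2  2  2  2  2  2  2  2
  1  2  2  3  3  3  3  3  3  3
  1  2  2  3  3  3  3  4  4  4
  1  2  2  3  3  3  3  4  5  5
  1  2  2  3  3  4  4  5  6  6
  1  2  2  3  3  4  4  5  6  7
  1  2  2  3  4  5  5  6  7  8
  1  2  3  4  5  6  6  7  8  9
  1  2  3  4  5  6  7  8  9  10

hence w(1..10) = (1, 2, 4, 8, 9, 6, 10, 5, 3, 7).

4 SE-corners of the 15-cell Rothe diagram give Ess(w):

[(5, 7, 3), (7, 5, 3), (7, 7, 4), (8, 3, 2)]


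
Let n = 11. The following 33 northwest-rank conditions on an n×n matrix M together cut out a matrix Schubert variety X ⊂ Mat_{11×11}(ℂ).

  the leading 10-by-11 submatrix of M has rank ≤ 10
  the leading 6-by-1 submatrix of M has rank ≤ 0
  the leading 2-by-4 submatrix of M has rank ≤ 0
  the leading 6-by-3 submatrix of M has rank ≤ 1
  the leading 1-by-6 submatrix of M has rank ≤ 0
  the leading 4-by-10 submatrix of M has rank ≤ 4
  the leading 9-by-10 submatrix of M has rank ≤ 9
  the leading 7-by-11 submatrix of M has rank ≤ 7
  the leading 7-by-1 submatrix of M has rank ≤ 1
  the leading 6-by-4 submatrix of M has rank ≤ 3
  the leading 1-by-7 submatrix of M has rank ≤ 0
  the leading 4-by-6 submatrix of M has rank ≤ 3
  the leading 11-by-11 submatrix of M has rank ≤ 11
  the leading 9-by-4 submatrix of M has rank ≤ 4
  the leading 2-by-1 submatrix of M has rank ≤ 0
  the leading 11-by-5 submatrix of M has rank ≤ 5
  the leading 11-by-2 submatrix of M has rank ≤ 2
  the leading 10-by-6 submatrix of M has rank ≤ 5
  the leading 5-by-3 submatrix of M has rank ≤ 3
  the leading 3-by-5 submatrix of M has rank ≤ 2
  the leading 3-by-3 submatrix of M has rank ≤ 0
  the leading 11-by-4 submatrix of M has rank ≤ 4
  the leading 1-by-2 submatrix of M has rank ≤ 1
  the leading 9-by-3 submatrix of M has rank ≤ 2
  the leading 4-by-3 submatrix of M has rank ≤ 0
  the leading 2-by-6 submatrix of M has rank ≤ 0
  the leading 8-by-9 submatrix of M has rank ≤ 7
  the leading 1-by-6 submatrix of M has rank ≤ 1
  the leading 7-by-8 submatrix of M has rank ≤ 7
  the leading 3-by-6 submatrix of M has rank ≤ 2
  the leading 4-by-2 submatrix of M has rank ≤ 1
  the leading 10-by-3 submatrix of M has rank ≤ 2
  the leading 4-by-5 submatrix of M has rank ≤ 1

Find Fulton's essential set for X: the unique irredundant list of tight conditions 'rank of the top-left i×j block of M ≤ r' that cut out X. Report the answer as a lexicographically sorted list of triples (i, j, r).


Rank table r_w(11×11) implied by the 33 constraints:

  i=1: 0  0  0  0  0  0  0  1  1  1  1
  i=2: 0  0  0  0  0  0  1  2  2  2  2
  i=3: 0  0  0  1  1  1  2  3  3  3  3
  i=4: 0  0  0  1  1  2  3  4  4  4  4
  i=5: 0  1  1  2  2  3  4  5  5  5  5
  i=6: 0  1  1  2  3  4  5  6  6  6  6
  i=7: 1  2  2  3  4  5  6  7  7  7  7
  i=8: 1  2  2  3  4  5  6  7  7  8  8
  i=9: 1  2  2  3  4  5  6  7  8  9  9
  i=10: 1  2  2  3  4  5  6  7  8  9  10
  i=11: 1  2  3  4  5  6  7  8  9  10  11

so w = (8, 7, 4, 6, 2, 5, 1, 10, 9, 11, 3).

Rothe diagram D(w) (27 cells), 8 SE-corners (essential conditions):

[(1, 7, 0), (2, 6, 0), (4, 3, 0), (4, 5, 1), (6, 1, 0), (6, 3, 1), (8, 9, 7), (10, 3, 2)]
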